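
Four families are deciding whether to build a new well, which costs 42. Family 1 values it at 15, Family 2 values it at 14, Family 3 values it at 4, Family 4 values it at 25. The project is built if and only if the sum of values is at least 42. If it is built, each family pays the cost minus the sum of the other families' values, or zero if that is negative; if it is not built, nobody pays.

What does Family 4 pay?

9

Total value 58 ≥ cost 42, so the project is built.
The other families' values sum to 33.
Cost minus that sum is 42 - 33 = 9.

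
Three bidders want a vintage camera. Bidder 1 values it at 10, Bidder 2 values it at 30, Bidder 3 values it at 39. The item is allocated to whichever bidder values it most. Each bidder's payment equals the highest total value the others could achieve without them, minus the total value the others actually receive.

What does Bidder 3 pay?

Bidder 3 has the highest value and receives the item.
Without Bidder 3, the item would go to the next-highest value, 30, so the others could achieve 30.
With Bidder 3 present and winning, the others receive nothing, so their total is 0.
Payment = 30 - 0 = 30.

30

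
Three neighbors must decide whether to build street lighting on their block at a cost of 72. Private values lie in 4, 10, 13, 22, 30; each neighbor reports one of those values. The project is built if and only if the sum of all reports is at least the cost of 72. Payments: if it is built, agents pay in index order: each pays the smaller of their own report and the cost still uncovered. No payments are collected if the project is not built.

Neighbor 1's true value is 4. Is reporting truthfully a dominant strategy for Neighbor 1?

Check each profile of the others' reports and compare truth against every alternative report.
Others report (4, 4): truth gives 0, best alternative gives 0.
Others report (4, 10): truth gives 0, best alternative gives 0.
Others report (4, 13): truth gives 0, best alternative gives 0.
Others report (4, 22): truth gives 0, best alternative gives 0.
Others report (4, 30): truth gives 0, best alternative gives 0.
Others report (10, 4): truth gives 0, best alternative gives 0.
(Remaining 19 profiles checked similarly; truth is weakly best in each.)
In every case the truthful report is at least as good as any alternative, so it is a dominant strategy.

Yes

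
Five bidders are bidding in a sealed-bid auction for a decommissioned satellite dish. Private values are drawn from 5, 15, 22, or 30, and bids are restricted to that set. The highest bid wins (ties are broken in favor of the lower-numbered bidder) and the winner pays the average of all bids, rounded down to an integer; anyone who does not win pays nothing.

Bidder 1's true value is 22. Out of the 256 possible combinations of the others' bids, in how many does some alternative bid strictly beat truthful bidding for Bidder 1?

Others bid (5, 5, 5, 5): truth gives 14; bid 5 gives 17 > 14. Violating.
Others bid (5, 5, 5, 15): truth gives 12; bid 15 gives 13 > 12. Violating.
Others bid (5, 5, 5, 30): truth gives 0; bid 30 gives 7 > 0. Violating.
Others bid (5, 5, 15, 5): truth gives 12; bid 15 gives 13 > 12. Violating.
Others bid (5, 5, 5, 22): truth gives 11; no alternative beats it.
Others bid (5, 5, 15, 22): truth gives 9; no alternative beats it.
(Checking all 256 profiles: 102 have a profitable deviation, 154 do not.)

102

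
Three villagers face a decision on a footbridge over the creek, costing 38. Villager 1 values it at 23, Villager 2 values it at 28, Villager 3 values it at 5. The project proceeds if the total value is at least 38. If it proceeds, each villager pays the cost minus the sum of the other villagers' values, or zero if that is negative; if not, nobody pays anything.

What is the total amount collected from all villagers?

15

Total value 56 ≥ cost 38, so it is built.
Villager 1: others sum to 33; max(0, 38 - 33) = 5.
Villager 2: others sum to 28; max(0, 38 - 28) = 10.
Villager 3: others sum to 51; max(0, 38 - 51) = 0.
Total collected = 5 + 10 + 0 = 15.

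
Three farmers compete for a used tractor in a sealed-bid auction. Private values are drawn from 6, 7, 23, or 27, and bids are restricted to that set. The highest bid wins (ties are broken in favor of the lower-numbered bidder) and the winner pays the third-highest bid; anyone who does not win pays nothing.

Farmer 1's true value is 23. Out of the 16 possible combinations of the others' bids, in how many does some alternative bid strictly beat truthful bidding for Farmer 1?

4

Others bid (6, 27): truth gives 0; bid 27 gives 17 > 0. Violating.
Others bid (7, 27): truth gives 0; bid 27 gives 16 > 0. Violating.
Others bid (27, 6): truth gives 0; bid 27 gives 17 > 0. Violating.
Others bid (27, 7): truth gives 0; bid 27 gives 16 > 0. Violating.
Others bid (6, 6): truth gives 17; no alternative beats it.
Others bid (6, 7): truth gives 17; no alternative beats it.
(Checking all 16 profiles: 4 have a profitable deviation, 12 do not.)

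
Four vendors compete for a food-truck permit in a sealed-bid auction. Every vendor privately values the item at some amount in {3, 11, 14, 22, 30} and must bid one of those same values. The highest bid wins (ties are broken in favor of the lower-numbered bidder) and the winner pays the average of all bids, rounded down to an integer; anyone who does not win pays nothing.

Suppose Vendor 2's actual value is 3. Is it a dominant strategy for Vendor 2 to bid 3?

Check each profile of the others' bids and compare truth against every alternative bid.
Others bid (3, 11, 11): truth gives 0, best alternative gives -6.
Others bid (3, 3, 11): truth gives 0, best alternative gives -4.
Others bid (3, 11, 3): truth gives 0, best alternative gives -4.
Others bid (3, 3, 3): truth gives 0, best alternative gives -2.
Others bid (3, 3, 14): truth gives 0, best alternative gives 0.
Others bid (3, 3, 22): truth gives 0, best alternative gives 0.
(Remaining 119 profiles checked similarly; truth is weakly best in each.)
In every case the truthful bid is at least as good as any alternative, so it is a dominant strategy.

Yes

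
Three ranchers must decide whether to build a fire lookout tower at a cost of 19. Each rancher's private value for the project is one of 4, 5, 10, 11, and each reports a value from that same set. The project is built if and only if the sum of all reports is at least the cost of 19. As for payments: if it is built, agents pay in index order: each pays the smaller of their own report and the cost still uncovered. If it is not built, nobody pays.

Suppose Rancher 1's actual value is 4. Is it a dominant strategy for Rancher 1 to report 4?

Check each profile of the others' reports and compare truth against every alternative report.
Others report (4, 10): truth gives 0, best alternative gives -1.
Others report (4, 11): truth gives 0, best alternative gives -1.
Others report (5, 10): truth gives 0, best alternative gives -1.
Others report (5, 11): truth gives 0, best alternative gives -1.
Others report (10, 4): truth gives 0, best alternative gives -1.
Others report (10, 5): truth gives 0, best alternative gives -1.
(Remaining 10 profiles checked similarly; truth is weakly best in each.)
In every case the truthful report is at least as good as any alternative, so it is a dominant strategy.

Yes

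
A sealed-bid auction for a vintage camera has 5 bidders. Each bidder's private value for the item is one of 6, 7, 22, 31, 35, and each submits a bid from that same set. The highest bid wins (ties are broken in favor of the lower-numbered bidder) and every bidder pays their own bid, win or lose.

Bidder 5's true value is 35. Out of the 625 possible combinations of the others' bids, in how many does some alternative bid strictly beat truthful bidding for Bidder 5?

450

Others bid (6, 6, 6, 6): truth gives 0; bid 7 gives 28 > 0. Violating.
Others bid (6, 6, 6, 7): truth gives 0; bid 22 gives 13 > 0. Violating.
Others bid (6, 6, 6, 22): truth gives 0; bid 31 gives 4 > 0. Violating.
Others bid (6, 6, 6, 35): truth gives -35; bid 6 gives -6 > -35. Violating.
Others bid (6, 6, 6, 31): truth gives 0; no alternative beats it.
Others bid (6, 6, 7, 31): truth gives 0; no alternative beats it.
(Checking all 625 profiles: 450 have a profitable deviation, 175 do not.)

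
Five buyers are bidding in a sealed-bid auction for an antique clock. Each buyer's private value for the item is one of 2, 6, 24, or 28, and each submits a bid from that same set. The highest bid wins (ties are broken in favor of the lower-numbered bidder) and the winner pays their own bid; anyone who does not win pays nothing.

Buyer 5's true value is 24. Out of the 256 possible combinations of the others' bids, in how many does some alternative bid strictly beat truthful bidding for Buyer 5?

Others bid (2, 2, 2, 2): truth gives 0; bid 6 gives 18 > 0. Violating.
Others bid (2, 2, 2, 6): truth gives 0; no alternative beats it.
Others bid (2, 2, 2, 24): truth gives 0; no alternative beats it.
(Checking all 256 profiles: 1 has a profitable deviation, 255 do not.)

1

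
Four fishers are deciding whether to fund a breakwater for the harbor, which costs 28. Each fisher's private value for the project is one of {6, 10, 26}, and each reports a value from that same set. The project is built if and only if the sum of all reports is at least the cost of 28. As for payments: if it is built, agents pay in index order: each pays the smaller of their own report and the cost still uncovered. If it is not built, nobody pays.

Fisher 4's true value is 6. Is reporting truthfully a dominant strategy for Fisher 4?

Check each profile of the others' reports and compare truth against every alternative report.
Others report (6, 6, 6): truth gives 0, best alternative gives -4.
Others report (6, 6, 26): truth gives 6, best alternative gives 6.
Others report (6, 10, 26): truth gives 6, best alternative gives 6.
Others report (6, 26, 6): truth gives 6, best alternative gives 6.
Others report (6, 26, 10): truth gives 6, best alternative gives 6.
Others report (6, 26, 26): truth gives 6, best alternative gives 6.
(Remaining 21 profiles checked similarly; truth is weakly best in each.)
In every case the truthful report is at least as good as any alternative, so it is a dominant strategy.

Yes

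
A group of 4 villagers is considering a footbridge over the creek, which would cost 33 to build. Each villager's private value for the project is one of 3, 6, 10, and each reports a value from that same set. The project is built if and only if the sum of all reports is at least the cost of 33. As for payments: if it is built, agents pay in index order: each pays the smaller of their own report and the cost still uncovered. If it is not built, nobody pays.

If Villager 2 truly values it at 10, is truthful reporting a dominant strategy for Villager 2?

Consider the case where Villager 1 reports 10, Villager 3 reports 10 and Villager 4 reports 10.
Truthful report 10: project built, pays 10, utility 10 - 10 = 0.
Report 3 instead: project built, pays 3, utility 10 - 3 = 7.
Since 7 > 0, reporting 3 is strictly better here, so truthful reporting is not dominant.

No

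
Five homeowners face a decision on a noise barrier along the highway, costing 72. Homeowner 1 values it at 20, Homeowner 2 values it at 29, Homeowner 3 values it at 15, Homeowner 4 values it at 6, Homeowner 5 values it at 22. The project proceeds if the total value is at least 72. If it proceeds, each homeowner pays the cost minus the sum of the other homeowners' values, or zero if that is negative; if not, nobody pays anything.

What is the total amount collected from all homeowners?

11

Total value 92 ≥ cost 72, so it is built.
Homeowner 1: others sum to 72; max(0, 72 - 72) = 0.
Homeowner 2: others sum to 63; max(0, 72 - 63) = 9.
Homeowner 3: others sum to 77; max(0, 72 - 77) = 0.
Homeowner 4: others sum to 86; max(0, 72 - 86) = 0.
Homeowner 5: others sum to 70; max(0, 72 - 70) = 2.
Total collected = 0 + 9 + 0 + 0 + 2 = 11.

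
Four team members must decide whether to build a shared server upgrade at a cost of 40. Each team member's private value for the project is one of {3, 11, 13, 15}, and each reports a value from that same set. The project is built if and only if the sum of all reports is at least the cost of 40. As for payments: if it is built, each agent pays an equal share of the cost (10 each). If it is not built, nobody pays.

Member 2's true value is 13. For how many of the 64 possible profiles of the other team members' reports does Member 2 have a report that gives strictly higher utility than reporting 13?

3

Others report (3, 11, 11): truth gives 0; report 15 gives 3 > 0. Violating.
Others report (11, 3, 11): truth gives 0; report 15 gives 3 > 0. Violating.
Others report (11, 11, 3): truth gives 0; report 15 gives 3 > 0. Violating.
Others report (3, 3, 3): truth gives 0; no alternative beats it.
Others report (3, 3, 11): truth gives 0; no alternative beats it.
(Checking all 64 profiles: 3 have a profitable deviation, 61 do not.)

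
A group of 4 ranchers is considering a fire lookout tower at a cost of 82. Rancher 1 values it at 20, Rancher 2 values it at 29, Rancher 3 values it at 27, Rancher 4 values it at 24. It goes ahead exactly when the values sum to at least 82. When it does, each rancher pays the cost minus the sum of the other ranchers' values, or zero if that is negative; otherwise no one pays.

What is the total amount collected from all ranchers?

Total value 100 ≥ cost 82, so it is built.
Rancher 1: others sum to 80; max(0, 82 - 80) = 2.
Rancher 2: others sum to 71; max(0, 82 - 71) = 11.
Rancher 3: others sum to 73; max(0, 82 - 73) = 9.
Rancher 4: others sum to 76; max(0, 82 - 76) = 6.
Total collected = 2 + 11 + 9 + 6 = 28.

28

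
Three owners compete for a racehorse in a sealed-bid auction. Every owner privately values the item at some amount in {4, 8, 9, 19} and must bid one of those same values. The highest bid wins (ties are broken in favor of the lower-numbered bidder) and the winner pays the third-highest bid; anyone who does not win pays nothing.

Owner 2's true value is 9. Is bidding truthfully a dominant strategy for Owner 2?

Consider the case where Owner 1 bids 4 and Owner 3 bids 19.
Truthful bid 9: loses, pays 0, utility 0.
Bid 19 instead: wins, pays 4, utility 9 - 4 = 5.
Since 5 > 0, bidding 19 is strictly better here, so truthful bidding is not dominant.

No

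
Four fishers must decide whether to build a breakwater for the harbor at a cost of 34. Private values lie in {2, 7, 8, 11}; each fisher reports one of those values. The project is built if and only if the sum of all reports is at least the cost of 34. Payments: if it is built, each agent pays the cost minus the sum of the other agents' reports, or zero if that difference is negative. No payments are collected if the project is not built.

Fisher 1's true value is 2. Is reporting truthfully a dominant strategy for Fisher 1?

Yes

Check each profile of the others' reports and compare truth against every alternative report.
Others report (8, 8, 11): truth gives 0, best alternative gives -5.
Others report (8, 11, 8): truth gives 0, best alternative gives -5.
Others report (11, 8, 8): truth gives 0, best alternative gives -5.
Others report (7, 11, 11): truth gives 0, best alternative gives -3.
Others report (11, 7, 11): truth gives 0, best alternative gives -3.
Others report (11, 11, 7): truth gives 0, best alternative gives -3.
(Remaining 58 profiles checked similarly; truth is weakly best in each.)
In every case the truthful report is at least as good as any alternative, so it is a dominant strategy.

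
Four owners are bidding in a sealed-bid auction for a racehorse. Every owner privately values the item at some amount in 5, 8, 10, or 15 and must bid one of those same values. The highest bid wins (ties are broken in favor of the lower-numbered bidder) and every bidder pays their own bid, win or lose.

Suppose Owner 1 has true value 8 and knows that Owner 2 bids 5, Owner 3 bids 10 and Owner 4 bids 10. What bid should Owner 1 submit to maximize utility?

Bid 5: loses but pays 5, utility -5.
Bid 8: loses but pays 8, utility -8.
Bid 10: wins, pays 10, utility 8 - 10 = -2.
Bid 15: wins, pays 15, utility 8 - 15 = -7.
The best choice is 10 with utility -2.

10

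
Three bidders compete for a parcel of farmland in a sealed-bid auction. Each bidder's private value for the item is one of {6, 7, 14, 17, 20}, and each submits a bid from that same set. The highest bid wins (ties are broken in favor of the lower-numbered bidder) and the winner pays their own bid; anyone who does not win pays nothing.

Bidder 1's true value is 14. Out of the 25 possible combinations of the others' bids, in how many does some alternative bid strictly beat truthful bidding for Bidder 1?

Others bid (6, 6): truth gives 0; bid 6 gives 8 > 0. Violating.
Others bid (6, 7): truth gives 0; bid 7 gives 7 > 0. Violating.
Others bid (7, 6): truth gives 0; bid 7 gives 7 > 0. Violating.
Others bid (7, 7): truth gives 0; bid 7 gives 7 > 0. Violating.
Others bid (6, 14): truth gives 0; no alternative beats it.
Others bid (6, 17): truth gives 0; no alternative beats it.
(Checking all 25 profiles: 4 have a profitable deviation, 21 do not.)

4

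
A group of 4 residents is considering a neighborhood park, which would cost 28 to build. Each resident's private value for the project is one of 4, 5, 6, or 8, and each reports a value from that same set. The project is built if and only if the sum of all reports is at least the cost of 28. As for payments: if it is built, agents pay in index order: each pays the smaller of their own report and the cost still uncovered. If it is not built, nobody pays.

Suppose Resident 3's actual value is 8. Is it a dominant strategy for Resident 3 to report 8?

No

Consider the case where Resident 1 reports 6, Resident 2 reports 8 and Resident 4 reports 8.
Truthful report 8: project built, pays 8, utility 8 - 8 = 0.
Report 6 instead: project built, pays 6, utility 8 - 6 = 2.
Since 2 > 0, reporting 6 is strictly better here, so truthful reporting is not dominant.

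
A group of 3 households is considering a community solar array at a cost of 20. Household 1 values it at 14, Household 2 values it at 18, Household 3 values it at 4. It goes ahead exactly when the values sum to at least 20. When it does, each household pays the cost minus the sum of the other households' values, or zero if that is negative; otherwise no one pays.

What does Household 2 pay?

2

Total value 36 ≥ cost 20, so the project is built.
The other households' values sum to 18.
Cost minus that sum is 20 - 18 = 2.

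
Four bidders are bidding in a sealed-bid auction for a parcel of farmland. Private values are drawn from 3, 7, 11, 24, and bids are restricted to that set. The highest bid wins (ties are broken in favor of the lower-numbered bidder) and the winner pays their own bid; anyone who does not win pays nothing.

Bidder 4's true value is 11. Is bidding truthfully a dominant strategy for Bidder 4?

Consider the case where Bidder 1 bids 3, Bidder 2 bids 3 and Bidder 3 bids 3.
Truthful bid 11: wins, pays 11, utility 11 - 11 = 0.
Bid 7 instead: wins, pays 7, utility 11 - 7 = 4.
Since 4 > 0, bidding 7 is strictly better here, so truthful bidding is not dominant.

No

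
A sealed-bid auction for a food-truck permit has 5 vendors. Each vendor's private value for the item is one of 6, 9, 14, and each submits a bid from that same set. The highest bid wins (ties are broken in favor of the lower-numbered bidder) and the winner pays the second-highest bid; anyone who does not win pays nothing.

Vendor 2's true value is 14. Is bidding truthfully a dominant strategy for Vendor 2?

Check each profile of the others' bids and compare truth against every alternative bid.
Others bid (9, 6, 6, 6): truth gives 5, best alternative gives 0.
Others bid (9, 6, 6, 9): truth gives 5, best alternative gives 0.
Others bid (9, 6, 9, 6): truth gives 5, best alternative gives 0.
Others bid (9, 6, 9, 9): truth gives 5, best alternative gives 0.
Others bid (9, 9, 6, 6): truth gives 5, best alternative gives 0.
Others bid (9, 9, 6, 9): truth gives 5, best alternative gives 0.
(Remaining 75 profiles checked similarly; truth is weakly best in each.)
In every case the truthful bid is at least as good as any alternative, so it is a dominant strategy.

Yes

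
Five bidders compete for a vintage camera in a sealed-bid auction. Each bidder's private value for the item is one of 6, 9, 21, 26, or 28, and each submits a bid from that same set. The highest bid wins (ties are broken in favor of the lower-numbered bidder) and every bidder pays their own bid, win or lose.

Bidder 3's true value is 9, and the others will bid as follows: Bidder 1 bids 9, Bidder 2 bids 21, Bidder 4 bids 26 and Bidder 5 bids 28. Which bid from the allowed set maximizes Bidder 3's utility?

Bid 6: loses but pays 6, utility -6.
Bid 9: loses but pays 9, utility -9.
Bid 21: loses but pays 21, utility -21.
Bid 26: loses but pays 26, utility -26.
Bid 28: wins, pays 28, utility 9 - 28 = -19.
The best choice is 6 with utility -6.

6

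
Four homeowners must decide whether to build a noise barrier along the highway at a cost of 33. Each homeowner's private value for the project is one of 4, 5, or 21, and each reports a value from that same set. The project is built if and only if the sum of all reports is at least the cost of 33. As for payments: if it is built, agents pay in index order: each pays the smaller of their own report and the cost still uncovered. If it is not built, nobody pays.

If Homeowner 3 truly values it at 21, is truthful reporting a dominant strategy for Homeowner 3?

No

Consider the case where Homeowner 1 reports 4, Homeowner 2 reports 4 and Homeowner 4 reports 21.
Truthful report 21: project built, pays 21, utility 21 - 21 = 0.
Report 4 instead: project built, pays 4, utility 21 - 4 = 17.
Since 17 > 0, reporting 4 is strictly better here, so truthful reporting is not dominant.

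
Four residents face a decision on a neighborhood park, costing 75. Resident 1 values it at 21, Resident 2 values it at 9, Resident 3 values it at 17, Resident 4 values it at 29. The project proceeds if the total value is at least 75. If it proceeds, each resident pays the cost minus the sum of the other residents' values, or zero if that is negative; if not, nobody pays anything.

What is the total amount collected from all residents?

72

Total value 76 ≥ cost 75, so it is built.
Resident 1: others sum to 55; max(0, 75 - 55) = 20.
Resident 2: others sum to 67; max(0, 75 - 67) = 8.
Resident 3: others sum to 59; max(0, 75 - 59) = 16.
Resident 4: others sum to 47; max(0, 75 - 47) = 28.
Total collected = 20 + 8 + 16 + 28 = 72.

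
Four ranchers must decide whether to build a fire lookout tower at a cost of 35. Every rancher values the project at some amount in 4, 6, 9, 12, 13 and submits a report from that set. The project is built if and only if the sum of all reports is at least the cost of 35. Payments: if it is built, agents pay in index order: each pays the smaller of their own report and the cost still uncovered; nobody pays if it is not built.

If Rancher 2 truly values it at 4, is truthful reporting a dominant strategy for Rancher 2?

Check each profile of the others' reports and compare truth against every alternative report.
Others report (4, 12, 13): truth gives 0, best alternative gives -2.
Others report (4, 13, 12): truth gives 0, best alternative gives -2.
Others report (4, 13, 13): truth gives 0, best alternative gives -2.
Others report (6, 12, 12): truth gives 0, best alternative gives -2.
Others report (6, 12, 13): truth gives 0, best alternative gives -2.
Others report (6, 13, 12): truth gives 0, best alternative gives -2.
(Remaining 119 profiles checked similarly; truth is weakly best in each.)
In every case the truthful report is at least as good as any alternative, so it is a dominant strategy.

Yes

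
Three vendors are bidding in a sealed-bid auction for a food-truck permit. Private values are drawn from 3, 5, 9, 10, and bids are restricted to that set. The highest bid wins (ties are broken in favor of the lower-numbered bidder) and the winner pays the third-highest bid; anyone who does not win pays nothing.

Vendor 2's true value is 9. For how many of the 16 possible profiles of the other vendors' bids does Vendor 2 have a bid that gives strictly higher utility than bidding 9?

Others bid (3, 10): truth gives 0; bid 10 gives 6 > 0. Violating.
Others bid (5, 10): truth gives 0; bid 10 gives 4 > 0. Violating.
Others bid (9, 3): truth gives 0; bid 10 gives 6 > 0. Violating.
Others bid (9, 5): truth gives 0; bid 10 gives 4 > 0. Violating.
Others bid (3, 3): truth gives 6; no alternative beats it.
Others bid (3, 5): truth gives 6; no alternative beats it.
(Checking all 16 profiles: 4 have a profitable deviation, 12 do not.)

4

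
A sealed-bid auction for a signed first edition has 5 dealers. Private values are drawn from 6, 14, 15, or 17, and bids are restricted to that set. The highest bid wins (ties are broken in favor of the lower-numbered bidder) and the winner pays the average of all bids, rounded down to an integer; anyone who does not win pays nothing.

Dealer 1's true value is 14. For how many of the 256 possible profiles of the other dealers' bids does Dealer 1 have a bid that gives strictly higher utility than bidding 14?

Others bid (6, 6, 6, 6): truth gives 7; bid 6 gives 8 > 7. Violating.
Others bid (6, 6, 6, 15): truth gives 0; bid 15 gives 5 > 0. Violating.
Others bid (6, 6, 6, 17): truth gives 0; bid 17 gives 4 > 0. Violating.
Others bid (6, 6, 14, 15): truth gives 0; bid 15 gives 3 > 0. Violating.
Others bid (6, 6, 6, 14): truth gives 5; no alternative beats it.
Others bid (6, 6, 14, 6): truth gives 5; no alternative beats it.
(Checking all 256 profiles: 121 have a profitable deviation, 135 do not.)

121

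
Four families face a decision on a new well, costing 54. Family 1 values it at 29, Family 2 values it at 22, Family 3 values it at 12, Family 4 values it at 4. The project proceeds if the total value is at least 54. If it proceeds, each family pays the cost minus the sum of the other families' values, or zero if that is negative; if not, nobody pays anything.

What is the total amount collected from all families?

25

Total value 67 ≥ cost 54, so it is built.
Family 1: others sum to 38; max(0, 54 - 38) = 16.
Family 2: others sum to 45; max(0, 54 - 45) = 9.
Family 3: others sum to 55; max(0, 54 - 55) = 0.
Family 4: others sum to 63; max(0, 54 - 63) = 0.
Total collected = 16 + 9 + 0 + 0 = 25.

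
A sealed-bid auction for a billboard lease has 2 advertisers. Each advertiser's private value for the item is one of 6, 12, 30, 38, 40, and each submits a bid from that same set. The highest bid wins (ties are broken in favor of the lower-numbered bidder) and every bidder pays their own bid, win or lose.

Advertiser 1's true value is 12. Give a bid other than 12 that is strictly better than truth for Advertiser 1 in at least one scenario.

Suppose Advertiser 2 bids 6.
Bid 12: wins, pays 12, utility 12 - 12 = 0.
Bid 6: wins, pays 6, utility 12 - 6 = 6.
So bidding 6 beats truth here (6 > 0).

6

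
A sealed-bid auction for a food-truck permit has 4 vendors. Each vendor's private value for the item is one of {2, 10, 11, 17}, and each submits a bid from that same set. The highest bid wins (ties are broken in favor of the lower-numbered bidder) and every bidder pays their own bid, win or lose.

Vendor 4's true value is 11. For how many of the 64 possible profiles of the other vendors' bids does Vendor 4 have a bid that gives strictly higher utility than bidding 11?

Others bid (2, 2, 2): truth gives 0; bid 10 gives 1 > 0. Violating.
Others bid (2, 2, 11): truth gives -11; bid 2 gives -2 > -11. Violating.
Others bid (2, 2, 17): truth gives -11; bid 2 gives -2 > -11. Violating.
Others bid (2, 10, 11): truth gives -11; bid 2 gives -2 > -11. Violating.
Others bid (2, 2, 10): truth gives 0; no alternative beats it.
Others bid (2, 10, 2): truth gives 0; no alternative beats it.
(Checking all 64 profiles: 57 have a profitable deviation, 7 do not.)

57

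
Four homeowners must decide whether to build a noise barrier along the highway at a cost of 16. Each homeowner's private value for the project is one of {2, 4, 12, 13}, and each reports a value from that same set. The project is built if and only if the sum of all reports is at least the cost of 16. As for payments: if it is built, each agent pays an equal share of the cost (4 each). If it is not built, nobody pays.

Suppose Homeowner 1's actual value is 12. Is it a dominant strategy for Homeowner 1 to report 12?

Check each profile of the others' reports and compare truth against every alternative report.
Others report (2, 2, 2): truth gives 8, best alternative gives 8.
Others report (2, 2, 4): truth gives 8, best alternative gives 8.
Others report (2, 2, 12): truth gives 8, best alternative gives 8.
Others report (2, 2, 13): truth gives 8, best alternative gives 8.
Others report (2, 4, 2): truth gives 8, best alternative gives 8.
Others report (2, 4, 4): truth gives 8, best alternative gives 8.
(Remaining 58 profiles checked similarly; truth is weakly best in each.)
In every case the truthful report is at least as good as any alternative, so it is a dominant strategy.

Yes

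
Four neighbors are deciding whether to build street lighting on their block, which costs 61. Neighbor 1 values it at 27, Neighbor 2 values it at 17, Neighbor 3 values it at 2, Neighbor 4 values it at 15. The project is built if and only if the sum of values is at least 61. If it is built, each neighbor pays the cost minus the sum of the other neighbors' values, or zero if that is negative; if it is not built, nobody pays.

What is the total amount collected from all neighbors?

Total value 61 ≥ cost 61, so it is built.
Neighbor 1: others sum to 34; max(0, 61 - 34) = 27.
Neighbor 2: others sum to 44; max(0, 61 - 44) = 17.
Neighbor 3: others sum to 59; max(0, 61 - 59) = 2.
Neighbor 4: others sum to 46; max(0, 61 - 46) = 15.
Total collected = 27 + 17 + 2 + 15 = 61.

61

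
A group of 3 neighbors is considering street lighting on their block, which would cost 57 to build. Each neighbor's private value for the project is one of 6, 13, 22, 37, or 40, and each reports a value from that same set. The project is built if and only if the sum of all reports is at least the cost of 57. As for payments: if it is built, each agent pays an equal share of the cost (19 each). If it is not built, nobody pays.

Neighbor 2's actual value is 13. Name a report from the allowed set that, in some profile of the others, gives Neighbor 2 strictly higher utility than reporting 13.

6

Suppose Neighbor 1 reports 6 and Neighbor 3 reports 40.
Report 13: project built, pays 19, utility 13 - 19 = -6.
Report 6: project not built, utility 0.
So reporting 6 beats truth here (0 > -6).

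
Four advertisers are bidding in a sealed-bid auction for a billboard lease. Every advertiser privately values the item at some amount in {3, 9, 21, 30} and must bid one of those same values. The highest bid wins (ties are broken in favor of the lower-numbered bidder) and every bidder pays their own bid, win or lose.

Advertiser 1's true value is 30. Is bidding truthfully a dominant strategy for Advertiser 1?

No

Consider the case where Advertiser 2 bids 3, Advertiser 3 bids 3 and Advertiser 4 bids 3.
Truthful bid 30: wins, pays 30, utility 30 - 30 = 0.
Bid 3 instead: wins, pays 3, utility 30 - 3 = 27.
Since 27 > 0, bidding 3 is strictly better here, so truthful bidding is not dominant.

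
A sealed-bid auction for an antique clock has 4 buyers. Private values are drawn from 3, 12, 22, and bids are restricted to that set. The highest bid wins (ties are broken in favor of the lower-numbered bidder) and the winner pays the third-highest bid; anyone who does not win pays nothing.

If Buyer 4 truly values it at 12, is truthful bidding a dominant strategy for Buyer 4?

No

Consider the case where Buyer 1 bids 3, Buyer 2 bids 3 and Buyer 3 bids 12.
Truthful bid 12: loses, pays 0, utility 0.
Bid 22 instead: wins, pays 3, utility 12 - 3 = 9.
Since 9 > 0, bidding 22 is strictly better here, so truthful bidding is not dominant.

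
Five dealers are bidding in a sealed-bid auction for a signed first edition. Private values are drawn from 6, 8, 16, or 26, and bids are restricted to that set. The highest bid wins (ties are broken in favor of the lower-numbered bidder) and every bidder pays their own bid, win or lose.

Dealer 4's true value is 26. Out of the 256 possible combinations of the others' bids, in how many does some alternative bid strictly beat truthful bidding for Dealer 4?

172

Others bid (6, 6, 6, 6): truth gives 0; bid 8 gives 18 > 0. Violating.
Others bid (6, 6, 6, 8): truth gives 0; bid 8 gives 18 > 0. Violating.
Others bid (6, 6, 6, 16): truth gives 0; bid 16 gives 10 > 0. Violating.
Others bid (6, 6, 8, 6): truth gives 0; bid 16 gives 10 > 0. Violating.
Others bid (6, 6, 6, 26): truth gives 0; no alternative beats it.
Others bid (6, 6, 8, 26): truth gives 0; no alternative beats it.
(Checking all 256 profiles: 172 have a profitable deviation, 84 do not.)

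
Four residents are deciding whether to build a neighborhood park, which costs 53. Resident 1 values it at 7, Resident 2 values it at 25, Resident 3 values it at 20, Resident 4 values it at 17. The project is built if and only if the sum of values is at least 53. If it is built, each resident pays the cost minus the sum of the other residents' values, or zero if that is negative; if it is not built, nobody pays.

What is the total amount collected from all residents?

14

Total value 69 ≥ cost 53, so it is built.
Resident 1: others sum to 62; max(0, 53 - 62) = 0.
Resident 2: others sum to 44; max(0, 53 - 44) = 9.
Resident 3: others sum to 49; max(0, 53 - 49) = 4.
Resident 4: others sum to 52; max(0, 53 - 52) = 1.
Total collected = 0 + 9 + 4 + 1 = 14.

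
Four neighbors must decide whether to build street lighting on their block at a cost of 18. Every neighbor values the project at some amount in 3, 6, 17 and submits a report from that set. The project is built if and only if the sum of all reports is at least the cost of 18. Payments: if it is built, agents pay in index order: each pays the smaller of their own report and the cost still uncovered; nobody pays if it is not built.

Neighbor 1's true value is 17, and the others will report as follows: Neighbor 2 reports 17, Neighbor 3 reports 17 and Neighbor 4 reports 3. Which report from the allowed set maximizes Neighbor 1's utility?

Report 3: project built, pays 3, utility 17 - 3 = 14.
Report 6: project built, pays 6, utility 17 - 6 = 11.
Report 17: project built, pays 17, utility 17 - 17 = 0.
The best choice is 3 with utility 14.

3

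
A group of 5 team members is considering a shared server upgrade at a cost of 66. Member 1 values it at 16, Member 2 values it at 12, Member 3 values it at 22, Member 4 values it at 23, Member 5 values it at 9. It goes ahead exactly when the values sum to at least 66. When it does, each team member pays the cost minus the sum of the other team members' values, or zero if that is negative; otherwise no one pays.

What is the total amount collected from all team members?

Total value 82 ≥ cost 66, so it is built.
Member 1: others sum to 66; max(0, 66 - 66) = 0.
Member 2: others sum to 70; max(0, 66 - 70) = 0.
Member 3: others sum to 60; max(0, 66 - 60) = 6.
Member 4: others sum to 59; max(0, 66 - 59) = 7.
Member 5: others sum to 73; max(0, 66 - 73) = 0.
Total collected = 0 + 0 + 6 + 7 + 0 = 13.

13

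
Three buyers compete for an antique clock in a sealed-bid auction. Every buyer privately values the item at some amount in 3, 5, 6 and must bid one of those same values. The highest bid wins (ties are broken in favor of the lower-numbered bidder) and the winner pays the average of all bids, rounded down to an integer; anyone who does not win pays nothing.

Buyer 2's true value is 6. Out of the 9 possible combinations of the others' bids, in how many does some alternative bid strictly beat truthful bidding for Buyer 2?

Others bid (3, 3): truth gives 2; bid 5 gives 3 > 2. Violating.
Others bid (3, 5): truth gives 2; no alternative beats it.
Others bid (3, 6): truth gives 1; no alternative beats it.
(Checking all 9 profiles: 1 has a profitable deviation, 8 do not.)

1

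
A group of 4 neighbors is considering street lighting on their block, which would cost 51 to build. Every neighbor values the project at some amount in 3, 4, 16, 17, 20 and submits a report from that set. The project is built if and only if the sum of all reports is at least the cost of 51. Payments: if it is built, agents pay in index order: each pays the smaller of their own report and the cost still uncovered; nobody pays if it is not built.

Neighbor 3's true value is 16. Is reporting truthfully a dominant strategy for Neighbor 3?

Consider the case where Neighbor 1 reports 16, Neighbor 2 reports 16 and Neighbor 4 reports 16.
Truthful report 16: project built, pays 16, utility 16 - 16 = 0.
Report 3 instead: project built, pays 3, utility 16 - 3 = 13.
Since 13 > 0, reporting 3 is strictly better here, so truthful reporting is not dominant.

No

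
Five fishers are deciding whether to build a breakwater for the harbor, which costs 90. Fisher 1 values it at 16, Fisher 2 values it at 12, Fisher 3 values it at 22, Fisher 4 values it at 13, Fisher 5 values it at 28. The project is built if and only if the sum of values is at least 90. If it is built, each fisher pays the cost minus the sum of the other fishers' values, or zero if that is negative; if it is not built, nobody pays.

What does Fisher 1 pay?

Total value 91 ≥ cost 90, so the project is built.
The other fishers' values sum to 75.
Cost minus that sum is 90 - 75 = 15.

15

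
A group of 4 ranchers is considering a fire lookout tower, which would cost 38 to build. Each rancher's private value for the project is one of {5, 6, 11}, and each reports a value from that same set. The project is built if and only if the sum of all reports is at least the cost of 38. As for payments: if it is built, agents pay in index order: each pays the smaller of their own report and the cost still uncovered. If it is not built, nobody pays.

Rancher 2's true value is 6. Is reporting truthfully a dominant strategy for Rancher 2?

Consider the case where Rancher 1 reports 11, Rancher 3 reports 11 and Rancher 4 reports 11.
Truthful report 6: project built, pays 6, utility 6 - 6 = 0.
Report 5 instead: project built, pays 5, utility 6 - 5 = 1.
Since 1 > 0, reporting 5 is strictly better here, so truthful reporting is not dominant.

No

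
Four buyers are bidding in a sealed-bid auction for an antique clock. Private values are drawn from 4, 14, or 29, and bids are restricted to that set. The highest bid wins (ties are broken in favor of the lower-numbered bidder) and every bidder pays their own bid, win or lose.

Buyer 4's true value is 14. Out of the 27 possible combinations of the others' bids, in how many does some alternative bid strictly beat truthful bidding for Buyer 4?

26

Others bid (4, 4, 14): truth gives -14; bid 4 gives -4 > -14. Violating.
Others bid (4, 4, 29): truth gives -14; bid 4 gives -4 > -14. Violating.
Others bid (4, 14, 4): truth gives -14; bid 4 gives -4 > -14. Violating.
Others bid (4, 14, 14): truth gives -14; bid 4 gives -4 > -14. Violating.
Others bid (4, 4, 4): truth gives 0; no alternative beats it.
(Checking all 27 profiles: 26 have a profitable deviation, 1 does not.)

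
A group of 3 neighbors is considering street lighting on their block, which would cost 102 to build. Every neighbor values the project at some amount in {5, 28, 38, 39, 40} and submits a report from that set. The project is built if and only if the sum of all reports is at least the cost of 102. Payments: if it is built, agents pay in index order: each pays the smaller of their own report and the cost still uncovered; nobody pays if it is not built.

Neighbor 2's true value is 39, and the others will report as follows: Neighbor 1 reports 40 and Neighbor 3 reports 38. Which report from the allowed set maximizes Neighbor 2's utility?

28

Report 5: project not built, utility 0.
Report 28: project built, pays 28, utility 39 - 28 = 11.
Report 38: project built, pays 38, utility 39 - 38 = 1.
Report 39: project built, pays 39, utility 39 - 39 = 0.
Report 40: project built, pays 40, utility 39 - 40 = -1.
The best choice is 28 with utility 11.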